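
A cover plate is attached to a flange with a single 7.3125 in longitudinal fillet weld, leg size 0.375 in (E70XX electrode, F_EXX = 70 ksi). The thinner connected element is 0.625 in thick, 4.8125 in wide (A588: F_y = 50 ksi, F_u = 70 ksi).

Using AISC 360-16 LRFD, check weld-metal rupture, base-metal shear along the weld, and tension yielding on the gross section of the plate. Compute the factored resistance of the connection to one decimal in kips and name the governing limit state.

Weld metal: throat = 0.707×0.375 = 0.26513 in, L = 7.3125 in. φR_n = 0.75 × 0.6 × 70 × 0.26513 × 7.3125 = 61.1 kips.
Base metal shear (0.625 in plate): yield φR_n = 1.0×0.6×50×0.625×7.3125 = 137.1 kips; rupture φR_n = 0.75×0.6×70×0.625×7.3125 = 144.0 kips; take 137.1 kips (yield).
Tension yield (gross): A_g = 4.8125×0.625 = 3.0078 in². φR_n = 0.90 × 50 × 3.0078 = 135.4 kips.
Governing: min(61.1, 137.1, 135.4) = 61.1 kips → weld metal.

61.1 kips (weld metal governs)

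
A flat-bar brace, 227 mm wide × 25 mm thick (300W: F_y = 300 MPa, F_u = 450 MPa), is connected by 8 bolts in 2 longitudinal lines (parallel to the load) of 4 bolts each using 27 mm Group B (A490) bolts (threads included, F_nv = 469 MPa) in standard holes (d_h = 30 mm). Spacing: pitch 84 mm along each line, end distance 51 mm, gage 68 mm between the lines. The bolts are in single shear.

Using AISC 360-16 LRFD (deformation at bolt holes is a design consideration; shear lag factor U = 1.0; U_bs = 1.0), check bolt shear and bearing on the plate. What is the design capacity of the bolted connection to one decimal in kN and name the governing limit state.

Bolt shear: A_b = π(27)²/4 = 572.56 mm². φR_n = 0.75 × 469 × 572.56 × 8 × 1 = 1611.2 kN.
Bearing (25 mm plate, F_u = 450 MPa): end bolts L_c = 51 − 30/2 = 36, R_n = min(1.2×36×25×450, 2.4×27×25×450) = 486 kN/bolt; interior L_c = 84 − 30 = 54, R_n = 729 kN/bolt. φR_n = 0.75 × (2×486 + 6×729) = 4009.5 kN.
Governing: min(1611.2, 4009.5) = 1611.2 kN → bolt shear.

1611.2 kN (bolt shear governs)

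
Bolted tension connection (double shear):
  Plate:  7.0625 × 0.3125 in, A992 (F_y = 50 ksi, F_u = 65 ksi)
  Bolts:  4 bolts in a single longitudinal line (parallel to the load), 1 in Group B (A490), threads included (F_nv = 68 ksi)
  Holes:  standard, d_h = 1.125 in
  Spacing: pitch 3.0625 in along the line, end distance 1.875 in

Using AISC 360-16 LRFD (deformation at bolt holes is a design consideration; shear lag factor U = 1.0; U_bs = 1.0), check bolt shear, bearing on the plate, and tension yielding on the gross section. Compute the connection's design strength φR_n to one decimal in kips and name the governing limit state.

Bolt shear: A_b = π(1)²/4 = 0.7854 in². φR_n = 0.75 × 68 × 0.7854 × 4 × 2 = 320.4 kips.
Bearing (0.3125 in plate, F_u = 65 ksi): end bolts L_c = 1.875 − 1.125/2 = 1.3125, R_n = min(1.2×1.3125×0.3125×65, 2.4×1×0.3125×65) = 31.992 kips/bolt; interior L_c = 3.0625 − 1.125 = 1.9375, R_n = 47.227 kips/bolt. φR_n = 0.75 × (1×31.992 + 3×47.227) = 130.3 kips.
Tension yield (gross): A_g = 7.0625×0.3125 = 2.207 in². φR_n = 0.90 × 50 × 2.207 = 99.3 kips.
Governing: min(320.4, 130.3, 99.3) = 99.3 kips → gross-section yield.

99.3 kips (gross-section yield governs)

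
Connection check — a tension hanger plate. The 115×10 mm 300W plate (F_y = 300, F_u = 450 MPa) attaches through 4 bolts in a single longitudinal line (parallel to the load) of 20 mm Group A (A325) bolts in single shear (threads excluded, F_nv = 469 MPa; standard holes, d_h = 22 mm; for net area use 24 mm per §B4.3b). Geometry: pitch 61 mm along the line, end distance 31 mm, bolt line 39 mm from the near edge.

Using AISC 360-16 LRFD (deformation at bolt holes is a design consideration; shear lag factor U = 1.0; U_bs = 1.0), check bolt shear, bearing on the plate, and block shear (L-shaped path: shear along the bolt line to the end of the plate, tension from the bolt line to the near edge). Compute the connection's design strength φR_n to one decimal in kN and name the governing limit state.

354.4 kN (block shear governs)

Bolt shear: A_b = π(20)²/4 = 314.16 mm². φR_n = 0.75 × 469 × 314.16 × 4 × 1 = 442.0 kN.
Bearing (10 mm plate, F_u = 450 MPa): end bolts L_c = 31 − 22/2 = 20, R_n = min(1.2×20×10×450, 2.4×20×10×450) = 108 kN/bolt; interior L_c = 61 − 22 = 39, R_n = 210.6 kN/bolt. φR_n = 0.75 × (1×108 + 3×210.6) = 554.9 kN.
Block shear: shear path 1×[31+3×61] = 1×214 mm, A_gv = 2140, A_nv = 1×(214 − 3.5×24)×10 = 1300 mm²; tension to near edge: (39 − 0.5×24)×10 = 270 mm². R_n = min(0.6×450×1300, 0.6×300×2140) + 1.0×450×270 = min(351, 385.2) + 121.5 = 472.5 kN. φR_n = 0.75 × 472.5 = 354.4 kN.
Governing: min(442.0, 554.9, 354.4) = 354.4 kN → block shear.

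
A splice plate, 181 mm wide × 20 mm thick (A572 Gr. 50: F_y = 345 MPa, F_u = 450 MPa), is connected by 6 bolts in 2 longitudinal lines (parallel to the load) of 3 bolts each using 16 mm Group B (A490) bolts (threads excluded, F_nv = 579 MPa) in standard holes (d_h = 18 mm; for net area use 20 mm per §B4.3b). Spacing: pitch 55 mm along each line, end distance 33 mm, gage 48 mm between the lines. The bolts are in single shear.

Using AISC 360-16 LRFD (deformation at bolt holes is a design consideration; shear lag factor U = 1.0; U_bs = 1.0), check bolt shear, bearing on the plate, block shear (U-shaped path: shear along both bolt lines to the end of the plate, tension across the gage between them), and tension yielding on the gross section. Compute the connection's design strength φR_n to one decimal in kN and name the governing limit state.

Bolt shear: A_b = π(16)²/4 = 201.06 mm². φR_n = 0.75 × 579 × 201.06 × 6 × 1 = 523.9 kN.
Bearing (20 mm plate, F_u = 450 MPa): end bolts L_c = 33 − 18/2 = 24, R_n = min(1.2×24×20×450, 2.4×16×20×450) = 259.2 kN/bolt; interior L_c = 55 − 18 = 37, R_n = 345.6 kN/bolt. φR_n = 0.75 × (2×259.2 + 4×345.6) = 1425.6 kN.
Block shear: shear path 2×[33+2×55] = 2×143 mm, A_gv = 5720, A_nv = 2×(143 − 2.5×20)×20 = 3720 mm²; tension across gage: (48 − 1×20)×20 = 560 mm². R_n = min(0.6×450×3720, 0.6×345×5720) + 1.0×450×560 = min(1004.4, 1184) + 252 = 1256.4 kN. φR_n = 0.75 × 1256.4 = 942.3 kN.
Tension yield (gross): A_g = 181×20 = 3620 mm². φR_n = 0.90 × 345 × 3620 = 1124.0 kN.
Governing: min(523.9, 1425.6, 942.3, 1124.0) = 523.9 kN → bolt shear.

523.9 kN (bolt shear governs)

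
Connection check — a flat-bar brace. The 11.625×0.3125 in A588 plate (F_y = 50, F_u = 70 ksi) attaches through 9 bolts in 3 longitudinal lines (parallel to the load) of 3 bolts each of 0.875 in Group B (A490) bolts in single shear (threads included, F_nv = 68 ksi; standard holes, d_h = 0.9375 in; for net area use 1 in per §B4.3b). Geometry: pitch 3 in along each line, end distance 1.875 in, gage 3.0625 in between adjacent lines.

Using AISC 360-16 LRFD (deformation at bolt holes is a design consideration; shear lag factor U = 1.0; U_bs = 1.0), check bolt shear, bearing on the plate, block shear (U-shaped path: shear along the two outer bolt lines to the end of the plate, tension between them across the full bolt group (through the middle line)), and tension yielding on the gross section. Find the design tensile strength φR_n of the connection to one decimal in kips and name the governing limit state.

Bolt shear: A_b = π(0.875)²/4 = 0.60132 in². φR_n = 0.75 × 68 × 0.60132 × 9 × 1 = 276.0 kips.
Bearing (0.3125 in plate, F_u = 70 ksi): end bolts L_c = 1.875 − 0.9375/2 = 1.40625, R_n = min(1.2×1.40625×0.3125×70, 2.4×0.875×0.3125×70) = 36.914 kips/bolt; interior L_c = 3 − 0.9375 = 2.0625, R_n = 45.938 kips/bolt. φR_n = 0.75 × (3×36.914 + 6×45.938) = 289.8 kips.
Block shear: shear path 2×[1.875+2×3] = 2×7.875 in, A_gv = 4.9219, A_nv = 2×(7.875 − 2.5×1)×0.3125 = 3.3594 in²; tension across gage: (6.125 − 2×1)×0.3125 = 1.2891 in². R_n = min(0.6×70×3.3594, 0.6×50×4.9219) + 1.0×70×1.2891 = min(141.09, 147.66) + 90.237 = 231.33 kips. φR_n = 0.75 × 231.33 = 173.5 kips.
Tension yield (gross): A_g = 11.625×0.3125 = 3.6328 in². φR_n = 0.90 × 50 × 3.6328 = 163.5 kips.
Governing: min(276.0, 289.8, 173.5, 163.5) = 163.5 kips → gross-section yield.

163.5 kips (gross-section yield governs)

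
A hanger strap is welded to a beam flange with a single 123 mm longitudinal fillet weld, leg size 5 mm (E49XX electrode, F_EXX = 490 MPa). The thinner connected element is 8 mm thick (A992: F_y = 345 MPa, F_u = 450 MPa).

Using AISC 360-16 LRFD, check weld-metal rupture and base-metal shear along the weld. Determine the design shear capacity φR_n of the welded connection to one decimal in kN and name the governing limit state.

Weld metal: throat = 0.707×5 = 3.535 mm, L = 123 mm. φR_n = 0.75 × 0.6 × 490 × 3.535 × 123 = 95.9 kN.
Base metal shear (8 mm plate): yield φR_n = 1.0×0.6×345×8×123 = 203.7 kN; rupture φR_n = 0.75×0.6×450×8×123 = 199.3 kN; take 199.3 kN (rupture).
Governing: min(95.9, 199.3) = 95.9 kN → weld metal.

95.9 kN (weld metal governs)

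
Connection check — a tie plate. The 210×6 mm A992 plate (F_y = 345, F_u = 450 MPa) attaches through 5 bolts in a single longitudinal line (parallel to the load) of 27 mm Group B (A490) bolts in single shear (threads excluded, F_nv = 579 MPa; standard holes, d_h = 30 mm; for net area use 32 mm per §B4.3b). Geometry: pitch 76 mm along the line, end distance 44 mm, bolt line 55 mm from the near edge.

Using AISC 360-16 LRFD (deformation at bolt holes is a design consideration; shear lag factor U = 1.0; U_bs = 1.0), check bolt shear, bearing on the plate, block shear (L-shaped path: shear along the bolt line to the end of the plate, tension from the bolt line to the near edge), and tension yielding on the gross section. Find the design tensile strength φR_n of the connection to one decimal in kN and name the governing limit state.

Bolt shear: A_b = π(27)²/4 = 572.56 mm². φR_n = 0.75 × 579 × 572.56 × 5 × 1 = 1243.2 kN.
Bearing (6 mm plate, F_u = 450 MPa): end bolts L_c = 44 − 30/2 = 29, R_n = min(1.2×29×6×450, 2.4×27×6×450) = 93.96 kN/bolt; interior L_c = 76 − 30 = 46, R_n = 149.04 kN/bolt. φR_n = 0.75 × (1×93.96 + 4×149.04) = 517.6 kN.
Block shear: shear path 1×[44+4×76] = 1×348 mm, A_gv = 2088, A_nv = 1×(348 − 4.5×32)×6 = 1224 mm²; tension to near edge: (55 − 0.5×32)×6 = 234 mm². R_n = min(0.6×450×1224, 0.6×345×2088) + 1.0×450×234 = min(330.48, 432.22) + 105.3 = 435.78 kN. φR_n = 0.75 × 435.78 = 326.8 kN.
Tension yield (gross): A_g = 210×6 = 1260 mm². φR_n = 0.90 × 345 × 1260 = 391.2 kN.
Governing: min(1243.2, 517.6, 326.8, 391.2) = 326.8 kN → block shear.

326.8 kN (block shear governs)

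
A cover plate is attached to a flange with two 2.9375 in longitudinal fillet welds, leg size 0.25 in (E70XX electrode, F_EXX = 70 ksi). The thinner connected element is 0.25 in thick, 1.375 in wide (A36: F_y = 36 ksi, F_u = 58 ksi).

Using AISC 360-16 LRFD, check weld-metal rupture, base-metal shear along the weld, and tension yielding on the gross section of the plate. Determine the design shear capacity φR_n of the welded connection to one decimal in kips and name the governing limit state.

Weld metal: throat = 0.707×0.25 = 0.17675 in, L = 2×2.9375 = 5.875 in. φR_n = 0.75 × 0.6 × 70 × 0.17675 × 5.875 = 32.7 kips.
Base metal shear (0.25 in plate): yield φR_n = 1.0×0.6×36×0.25×5.875 = 31.7 kips; rupture φR_n = 0.75×0.6×58×0.25×5.875 = 38.3 kips; take 31.7 kips (yield).
Tension yield (gross): A_g = 1.375×0.25 = 0.34375 in². φR_n = 0.90 × 36 × 0.34375 = 11.1 kips.
Governing: min(32.7, 31.7, 11.1) = 11.1 kips → gross-section yield.

11.1 kips (gross-section yield governs)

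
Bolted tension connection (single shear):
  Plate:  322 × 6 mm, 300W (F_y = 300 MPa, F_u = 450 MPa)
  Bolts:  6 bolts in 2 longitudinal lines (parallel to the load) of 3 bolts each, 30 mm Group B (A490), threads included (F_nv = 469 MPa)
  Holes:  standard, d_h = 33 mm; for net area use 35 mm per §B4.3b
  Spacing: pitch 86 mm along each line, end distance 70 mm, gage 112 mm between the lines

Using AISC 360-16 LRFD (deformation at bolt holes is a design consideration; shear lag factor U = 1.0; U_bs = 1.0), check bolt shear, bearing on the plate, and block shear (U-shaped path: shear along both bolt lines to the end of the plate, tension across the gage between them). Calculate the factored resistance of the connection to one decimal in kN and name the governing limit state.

Bolt shear: A_b = π(30)²/4 = 706.86 mm². φR_n = 0.75 × 469 × 706.86 × 6 × 1 = 1491.8 kN.
Bearing (6 mm plate, F_u = 450 MPa): end bolts L_c = 70 − 33/2 = 53.5, R_n = min(1.2×53.5×6×450, 2.4×30×6×450) = 173.34 kN/bolt; interior L_c = 86 − 33 = 53, R_n = 171.72 kN/bolt. φR_n = 0.75 × (2×173.34 + 4×171.72) = 775.2 kN.
Block shear: shear path 2×[70+2×86] = 2×242 mm, A_gv = 2904, A_nv = 2×(242 − 2.5×35)×6 = 1854 mm²; tension across gage: (112 − 1×35)×6 = 462 mm². R_n = min(0.6×450×1854, 0.6×300×2904) + 1.0×450×462 = min(500.58, 522.72) + 207.9 = 708.48 kN. φR_n = 0.75 × 708.48 = 531.4 kN.
Governing: min(1491.8, 775.2, 531.4) = 531.4 kN → block shear.

531.4 kN (block shear governs)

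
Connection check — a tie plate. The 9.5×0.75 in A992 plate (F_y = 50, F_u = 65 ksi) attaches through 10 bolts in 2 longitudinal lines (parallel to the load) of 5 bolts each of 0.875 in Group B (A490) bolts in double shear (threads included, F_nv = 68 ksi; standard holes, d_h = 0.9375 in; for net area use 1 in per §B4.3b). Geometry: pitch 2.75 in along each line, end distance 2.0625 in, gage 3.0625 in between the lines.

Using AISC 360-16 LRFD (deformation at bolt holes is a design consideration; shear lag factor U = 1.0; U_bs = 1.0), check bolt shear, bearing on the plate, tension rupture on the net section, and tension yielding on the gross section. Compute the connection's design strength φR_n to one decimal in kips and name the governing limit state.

Bolt shear: A_b = π(0.875)²/4 = 0.60132 in². φR_n = 0.75 × 68 × 0.60132 × 10 × 2 = 613.3 kips.
Bearing (0.75 in plate, F_u = 65 ksi): end bolts L_c = 2.0625 − 0.9375/2 = 1.59375, R_n = min(1.2×1.59375×0.75×65, 2.4×0.875×0.75×65) = 93.234 kips/bolt; interior L_c = 2.75 − 0.9375 = 1.8125, R_n = 102.38 kips/bolt. φR_n = 0.75 × (2×93.234 + 8×102.38) = 754.1 kips.
Tension rupture (net): A_n = (9.5 − 2×1)×0.75 = 5.625 in² (U = 1.0, A_e = A_n). φR_n = 0.75 × 65 × 5.625 = 274.2 kips.
Tension yield (gross): A_g = 9.5×0.75 = 7.125 in². φR_n = 0.90 × 50 × 7.125 = 320.6 kips.
Governing: min(613.3, 754.1, 274.2, 320.6) = 274.2 kips → net-section rupture.

274.2 kips (net-section rupture governs)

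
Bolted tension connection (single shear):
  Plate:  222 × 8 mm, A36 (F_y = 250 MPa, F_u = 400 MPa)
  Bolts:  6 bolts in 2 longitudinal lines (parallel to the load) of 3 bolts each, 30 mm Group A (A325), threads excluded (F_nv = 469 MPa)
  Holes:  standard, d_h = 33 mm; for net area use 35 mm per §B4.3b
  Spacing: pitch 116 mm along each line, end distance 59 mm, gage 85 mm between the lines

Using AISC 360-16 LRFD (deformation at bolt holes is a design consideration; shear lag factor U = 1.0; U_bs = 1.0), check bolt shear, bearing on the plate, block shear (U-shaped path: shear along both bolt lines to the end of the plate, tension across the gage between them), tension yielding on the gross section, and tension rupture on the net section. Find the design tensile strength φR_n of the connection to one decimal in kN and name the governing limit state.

364.8 kN (net-section rupture governs)

Bolt shear: A_b = π(30)²/4 = 706.86 mm². φR_n = 0.75 × 469 × 706.86 × 6 × 1 = 1491.8 kN.
Bearing (8 mm plate, F_u = 400 MPa): end bolts L_c = 59 − 33/2 = 42.5, R_n = min(1.2×42.5×8×400, 2.4×30×8×400) = 163.2 kN/bolt; interior L_c = 116 − 33 = 83, R_n = 230.4 kN/bolt. φR_n = 0.75 × (2×163.2 + 4×230.4) = 936.0 kN.
Block shear: shear path 2×[59+2×116] = 2×291 mm, A_gv = 4656, A_nv = 2×(291 − 2.5×35)×8 = 3256 mm²; tension across gage: (85 − 1×35)×8 = 400 mm². R_n = min(0.6×400×3256, 0.6×250×4656) + 1.0×400×400 = min(781.44, 698.4) + 160 = 858.4 kN. φR_n = 0.75 × 858.4 = 643.8 kN.
Tension yield (gross): A_g = 222×8 = 1776 mm². φR_n = 0.90 × 250 × 1776 = 399.6 kN.
Tension rupture (net): A_n = (222 − 2×35)×8 = 1216 mm² (U = 1.0, A_e = A_n). φR_n = 0.75 × 400 × 1216 = 364.8 kN.
Governing: min(1491.8, 936.0, 643.8, 399.6, 364.8) = 364.8 kN → net-section rupture.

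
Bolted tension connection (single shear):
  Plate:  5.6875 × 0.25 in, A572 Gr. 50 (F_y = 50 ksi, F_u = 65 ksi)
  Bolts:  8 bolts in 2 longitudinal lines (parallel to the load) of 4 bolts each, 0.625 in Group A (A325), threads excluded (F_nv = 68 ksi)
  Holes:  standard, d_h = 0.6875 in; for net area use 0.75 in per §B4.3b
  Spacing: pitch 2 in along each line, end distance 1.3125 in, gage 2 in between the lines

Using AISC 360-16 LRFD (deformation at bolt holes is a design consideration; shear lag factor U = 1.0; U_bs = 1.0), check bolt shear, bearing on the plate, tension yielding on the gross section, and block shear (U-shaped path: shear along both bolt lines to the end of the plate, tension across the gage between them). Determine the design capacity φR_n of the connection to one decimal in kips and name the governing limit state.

Bolt shear: A_b = π(0.625)²/4 = 0.3068 in². φR_n = 0.75 × 68 × 0.3068 × 8 × 1 = 125.2 kips.
Bearing (0.25 in plate, F_u = 65 ksi): end bolts L_c = 1.3125 − 0.6875/2 = 0.96875, R_n = min(1.2×0.96875×0.25×65, 2.4×0.625×0.25×65) = 18.891 kips/bolt; interior L_c = 2 − 0.6875 = 1.3125, R_n = 24.375 kips/bolt. φR_n = 0.75 × (2×18.891 + 6×24.375) = 138.0 kips.
Tension yield (gross): A_g = 5.6875×0.25 = 1.4219 in². φR_n = 0.90 × 50 × 1.4219 = 64.0 kips.
Block shear: shear path 2×[1.3125+3×2] = 2×7.3125 in, A_gv = 3.6563, A_nv = 2×(7.3125 − 3.5×0.75)×0.25 = 2.3438 in²; tension across gage: (2 − 1×0.75)×0.25 = 0.3125 in². R_n = min(0.6×65×2.3438, 0.6×50×3.6563) + 1.0×65×0.3125 = min(91.408, 109.69) + 20.313 = 111.72 kips. φR_n = 0.75 × 111.72 = 83.8 kips.
Governing: min(125.2, 138.0, 64.0, 83.8) = 64.0 kips → gross-section yield.

64.0 kips (gross-section yield governs)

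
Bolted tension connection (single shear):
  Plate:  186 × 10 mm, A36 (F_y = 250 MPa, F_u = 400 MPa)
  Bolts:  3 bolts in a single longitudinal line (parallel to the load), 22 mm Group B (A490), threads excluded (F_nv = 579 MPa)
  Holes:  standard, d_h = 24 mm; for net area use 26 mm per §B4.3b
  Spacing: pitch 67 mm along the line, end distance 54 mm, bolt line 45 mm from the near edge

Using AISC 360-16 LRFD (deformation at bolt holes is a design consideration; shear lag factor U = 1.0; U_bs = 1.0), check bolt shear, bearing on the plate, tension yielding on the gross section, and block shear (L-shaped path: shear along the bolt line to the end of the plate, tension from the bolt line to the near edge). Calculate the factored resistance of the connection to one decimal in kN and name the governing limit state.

Bolt shear: A_b = π(22)²/4 = 380.13 mm². φR_n = 0.75 × 579 × 380.13 × 3 × 1 = 495.2 kN.
Bearing (10 mm plate, F_u = 400 MPa): end bolts L_c = 54 − 24/2 = 42, R_n = min(1.2×42×10×400, 2.4×22×10×400) = 201.6 kN/bolt; interior L_c = 67 − 24 = 43, R_n = 206.4 kN/bolt. φR_n = 0.75 × (1×201.6 + 2×206.4) = 460.8 kN.
Tension yield (gross): A_g = 186×10 = 1860 mm². φR_n = 0.90 × 250 × 1860 = 418.5 kN.
Block shear: shear path 1×[54+2×67] = 1×188 mm, A_gv = 1880, A_nv = 1×(188 − 2.5×26)×10 = 1230 mm²; tension to near edge: (45 − 0.5×26)×10 = 320 mm². R_n = min(0.6×400×1230, 0.6×250×1880) + 1.0×400×320 = min(295.2, 282) + 128 = 410 kN. φR_n = 0.75 × 410 = 307.5 kN.
Governing: min(495.2, 460.8, 418.5, 307.5) = 307.5 kN → block shear.

307.5 kN (block shear governs)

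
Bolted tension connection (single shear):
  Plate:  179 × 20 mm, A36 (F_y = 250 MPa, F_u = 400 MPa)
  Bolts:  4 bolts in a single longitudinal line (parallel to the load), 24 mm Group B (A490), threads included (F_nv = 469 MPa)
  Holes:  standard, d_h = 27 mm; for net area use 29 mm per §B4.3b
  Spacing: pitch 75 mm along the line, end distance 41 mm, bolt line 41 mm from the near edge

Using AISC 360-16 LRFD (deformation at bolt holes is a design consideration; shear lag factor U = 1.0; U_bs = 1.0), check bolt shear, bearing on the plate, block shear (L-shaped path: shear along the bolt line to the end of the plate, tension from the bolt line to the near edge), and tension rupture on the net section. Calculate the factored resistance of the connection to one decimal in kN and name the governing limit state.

Bolt shear: A_b = π(24)²/4 = 452.39 mm². φR_n = 0.75 × 469 × 452.39 × 4 × 1 = 636.5 kN.
Bearing (20 mm plate, F_u = 400 MPa): end bolts L_c = 41 − 27/2 = 27.5, R_n = min(1.2×27.5×20×400, 2.4×24×20×400) = 264 kN/bolt; interior L_c = 75 − 27 = 48, R_n = 460.8 kN/bolt. φR_n = 0.75 × (1×264 + 3×460.8) = 1234.8 kN.
Block shear: shear path 1×[41+3×75] = 1×266 mm, A_gv = 5320, A_nv = 1×(266 − 3.5×29)×20 = 3290 mm²; tension to near edge: (41 − 0.5×29)×20 = 530 mm². R_n = min(0.6×400×3290, 0.6×250×5320) + 1.0×400×530 = min(789.6, 798) + 212 = 1001.6 kN. φR_n = 0.75 × 1001.6 = 751.2 kN.
Tension rupture (net): A_n = (179 − 1×29)×20 = 3000 mm² (U = 1.0, A_e = A_n). φR_n = 0.75 × 400 × 3000 = 900.0 kN.
Governing: min(636.5, 1234.8, 751.2, 900.0) = 636.5 kN → bolt shear.

636.5 kN (bolt shear governs)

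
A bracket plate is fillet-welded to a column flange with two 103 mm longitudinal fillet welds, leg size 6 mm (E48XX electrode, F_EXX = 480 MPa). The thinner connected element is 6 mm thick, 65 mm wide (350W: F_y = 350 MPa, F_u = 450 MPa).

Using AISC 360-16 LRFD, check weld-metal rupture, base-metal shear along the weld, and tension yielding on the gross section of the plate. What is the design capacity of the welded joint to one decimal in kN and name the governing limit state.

Weld metal: throat = 0.707×6 = 4.242 mm, L = 2×103 = 206 mm. φR_n = 0.75 × 0.6 × 480 × 4.242 × 206 = 188.8 kN.
Base metal shear (6 mm plate): yield φR_n = 1.0×0.6×350×6×206 = 259.6 kN; rupture φR_n = 0.75×0.6×450×6×206 = 250.3 kN; take 250.3 kN (rupture).
Tension yield (gross): A_g = 65×6 = 390 mm². φR_n = 0.90 × 350 × 390 = 122.9 kN.
Governing: min(188.8, 250.3, 122.9) = 122.9 kN → gross-section yield.

122.9 kN (gross-section yield governs)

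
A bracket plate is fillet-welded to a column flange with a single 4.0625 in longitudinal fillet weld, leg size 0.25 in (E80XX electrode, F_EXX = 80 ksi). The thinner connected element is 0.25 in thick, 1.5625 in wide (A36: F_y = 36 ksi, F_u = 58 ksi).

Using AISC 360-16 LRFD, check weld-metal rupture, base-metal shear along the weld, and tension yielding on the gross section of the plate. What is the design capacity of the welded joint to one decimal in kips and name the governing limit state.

Weld metal: throat = 0.707×0.25 = 0.17675 in, L = 4.0625 in. φR_n = 0.75 × 0.6 × 80 × 0.17675 × 4.0625 = 25.8 kips.
Base metal shear (0.25 in plate): yield φR_n = 1.0×0.6×36×0.25×4.0625 = 21.9 kips; rupture φR_n = 0.75×0.6×58×0.25×4.0625 = 26.5 kips; take 21.9 kips (yield).
Tension yield (gross): A_g = 1.5625×0.25 = 0.39063 in². φR_n = 0.90 × 36 × 0.39063 = 12.7 kips.
Governing: min(25.8, 21.9, 12.7) = 12.7 kips → gross-section yield.

12.7 kips (gross-section yield governs)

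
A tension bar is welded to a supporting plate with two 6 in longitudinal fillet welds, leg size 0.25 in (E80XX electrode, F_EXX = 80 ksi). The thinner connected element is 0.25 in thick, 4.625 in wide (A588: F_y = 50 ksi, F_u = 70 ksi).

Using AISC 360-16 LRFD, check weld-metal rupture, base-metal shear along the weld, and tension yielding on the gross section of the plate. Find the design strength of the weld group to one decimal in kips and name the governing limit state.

Weld metal: throat = 0.707×0.25 = 0.17675 in, L = 2×6 = 12 in. φR_n = 0.75 × 0.6 × 80 × 0.17675 × 12 = 76.4 kips.
Base metal shear (0.25 in plate): yield φR_n = 1.0×0.6×50×0.25×12 = 90.0 kips; rupture φR_n = 0.75×0.6×70×0.25×12 = 94.5 kips; take 90.0 kips (yield).
Tension yield (gross): A_g = 4.625×0.25 = 1.1563 in². φR_n = 0.90 × 50 × 1.1563 = 52.0 kips.
Governing: min(76.4, 90.0, 52.0) = 52.0 kips → gross-section yield.

52.0 kips (gross-section yield governs)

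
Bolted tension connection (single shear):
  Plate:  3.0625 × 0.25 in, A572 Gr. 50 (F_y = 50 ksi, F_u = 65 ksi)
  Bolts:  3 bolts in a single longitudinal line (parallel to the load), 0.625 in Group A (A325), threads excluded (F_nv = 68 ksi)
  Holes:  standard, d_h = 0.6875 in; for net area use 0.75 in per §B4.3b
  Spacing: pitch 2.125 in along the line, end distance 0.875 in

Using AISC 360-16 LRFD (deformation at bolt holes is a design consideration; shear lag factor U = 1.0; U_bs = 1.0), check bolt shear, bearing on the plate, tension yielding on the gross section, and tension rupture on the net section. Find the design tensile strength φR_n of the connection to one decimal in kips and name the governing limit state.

28.2 kips (net-section rupture governs)

Bolt shear: A_b = π(0.625)²/4 = 0.3068 in². φR_n = 0.75 × 68 × 0.3068 × 3 × 1 = 46.9 kips.
Bearing (0.25 in plate, F_u = 65 ksi): end bolts L_c = 0.875 − 0.6875/2 = 0.53125, R_n = min(1.2×0.53125×0.25×65, 2.4×0.625×0.25×65) = 10.359 kips/bolt; interior L_c = 2.125 − 0.6875 = 1.4375, R_n = 24.375 kips/bolt. φR_n = 0.75 × (1×10.359 + 2×24.375) = 44.3 kips.
Tension yield (gross): A_g = 3.0625×0.25 = 0.76563 in². φR_n = 0.90 × 50 × 0.76563 = 34.5 kips.
Tension rupture (net): A_n = (3.0625 − 1×0.75)×0.25 = 0.57813 in² (U = 1.0, A_e = A_n). φR_n = 0.75 × 65 × 0.57813 = 28.2 kips.
Governing: min(46.9, 44.3, 34.5, 28.2) = 28.2 kips → net-section rupture.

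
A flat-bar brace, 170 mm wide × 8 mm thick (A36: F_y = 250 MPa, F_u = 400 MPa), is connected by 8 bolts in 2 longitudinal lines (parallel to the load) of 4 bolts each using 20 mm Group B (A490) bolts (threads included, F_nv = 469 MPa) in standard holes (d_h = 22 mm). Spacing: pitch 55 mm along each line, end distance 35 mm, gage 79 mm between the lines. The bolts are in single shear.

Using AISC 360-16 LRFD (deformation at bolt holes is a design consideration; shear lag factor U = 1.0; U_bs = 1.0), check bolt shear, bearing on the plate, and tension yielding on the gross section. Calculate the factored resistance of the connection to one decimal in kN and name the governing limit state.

306.0 kN (gross-section yield governs)

Bolt shear: A_b = π(20)²/4 = 314.16 mm². φR_n = 0.75 × 469 × 314.16 × 8 × 1 = 884.0 kN.
Bearing (8 mm plate, F_u = 400 MPa): end bolts L_c = 35 − 22/2 = 24, R_n = min(1.2×24×8×400, 2.4×20×8×400) = 92.16 kN/bolt; interior L_c = 55 − 22 = 33, R_n = 126.72 kN/bolt. φR_n = 0.75 × (2×92.16 + 6×126.72) = 708.5 kN.
Tension yield (gross): A_g = 170×8 = 1360 mm². φR_n = 0.90 × 250 × 1360 = 306.0 kN.
Governing: min(884.0, 708.5, 306.0) = 306.0 kN → gross-section yield.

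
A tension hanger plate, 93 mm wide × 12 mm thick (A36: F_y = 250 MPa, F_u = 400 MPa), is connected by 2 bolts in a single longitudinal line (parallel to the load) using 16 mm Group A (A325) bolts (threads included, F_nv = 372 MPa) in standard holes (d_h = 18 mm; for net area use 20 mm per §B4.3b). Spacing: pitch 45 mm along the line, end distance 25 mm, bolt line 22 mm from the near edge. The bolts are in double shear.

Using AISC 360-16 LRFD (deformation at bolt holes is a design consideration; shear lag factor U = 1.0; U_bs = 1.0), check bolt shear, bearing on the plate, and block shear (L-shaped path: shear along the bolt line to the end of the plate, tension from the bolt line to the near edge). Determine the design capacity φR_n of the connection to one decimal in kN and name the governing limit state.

129.6 kN (block shear governs)

Bolt shear: A_b = π(16)²/4 = 201.06 mm². φR_n = 0.75 × 372 × 201.06 × 2 × 2 = 224.4 kN.
Bearing (12 mm plate, F_u = 400 MPa): end bolts L_c = 25 − 18/2 = 16, R_n = min(1.2×16×12×400, 2.4×16×12×400) = 92.16 kN/bolt; interior L_c = 45 − 18 = 27, R_n = 155.52 kN/bolt. φR_n = 0.75 × (1×92.16 + 1×155.52) = 185.8 kN.
Block shear: shear path 1×[25+1×45] = 1×70 mm, A_gv = 840, A_nv = 1×(70 − 1.5×20)×12 = 480 mm²; tension to near edge: (22 − 0.5×20)×12 = 144 mm². R_n = min(0.6×400×480, 0.6×250×840) + 1.0×400×144 = min(115.2, 126) + 57.6 = 172.8 kN. φR_n = 0.75 × 172.8 = 129.6 kN.
Governing: min(224.4, 185.8, 129.6) = 129.6 kN → block shear.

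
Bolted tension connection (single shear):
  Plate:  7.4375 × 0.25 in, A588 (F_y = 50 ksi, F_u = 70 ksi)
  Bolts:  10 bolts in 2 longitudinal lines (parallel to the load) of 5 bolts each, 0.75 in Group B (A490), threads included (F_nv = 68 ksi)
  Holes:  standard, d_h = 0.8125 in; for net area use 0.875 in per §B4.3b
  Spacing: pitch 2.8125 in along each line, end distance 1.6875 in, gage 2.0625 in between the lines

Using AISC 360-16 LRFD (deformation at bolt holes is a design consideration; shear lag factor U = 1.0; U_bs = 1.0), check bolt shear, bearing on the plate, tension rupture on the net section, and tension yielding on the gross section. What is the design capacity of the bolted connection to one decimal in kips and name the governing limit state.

74.6 kips (net-section rupture governs)

Bolt shear: A_b = π(0.75)²/4 = 0.44179 in². φR_n = 0.75 × 68 × 0.44179 × 10 × 1 = 225.3 kips.
Bearing (0.25 in plate, F_u = 70 ksi): end bolts L_c = 1.6875 − 0.8125/2 = 1.28125, R_n = min(1.2×1.28125×0.25×70, 2.4×0.75×0.25×70) = 26.906 kips/bolt; interior L_c = 2.8125 − 0.8125 = 2, R_n = 31.5 kips/bolt. φR_n = 0.75 × (2×26.906 + 8×31.5) = 229.4 kips.
Tension rupture (net): A_n = (7.4375 − 2×0.875)×0.25 = 1.4219 in² (U = 1.0, A_e = A_n). φR_n = 0.75 × 70 × 1.4219 = 74.6 kips.
Tension yield (gross): A_g = 7.4375×0.25 = 1.8594 in². φR_n = 0.90 × 50 × 1.8594 = 83.7 kips.
Governing: min(225.3, 229.4, 74.6, 83.7) = 74.6 kips → net-section rupture.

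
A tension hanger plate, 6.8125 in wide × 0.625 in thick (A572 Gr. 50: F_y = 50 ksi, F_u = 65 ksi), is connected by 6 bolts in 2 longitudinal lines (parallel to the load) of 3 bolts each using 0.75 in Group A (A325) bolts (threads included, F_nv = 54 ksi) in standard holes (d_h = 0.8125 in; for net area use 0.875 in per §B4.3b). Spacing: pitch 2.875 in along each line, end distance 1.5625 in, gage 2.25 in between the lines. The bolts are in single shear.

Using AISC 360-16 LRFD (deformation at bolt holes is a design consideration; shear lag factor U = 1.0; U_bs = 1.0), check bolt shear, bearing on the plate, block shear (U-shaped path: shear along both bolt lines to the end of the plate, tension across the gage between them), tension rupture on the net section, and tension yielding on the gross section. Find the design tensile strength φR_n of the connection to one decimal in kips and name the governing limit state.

Bolt shear: A_b = π(0.75)²/4 = 0.44179 in². φR_n = 0.75 × 54 × 0.44179 × 6 × 1 = 107.4 kips.
Bearing (0.625 in plate, F_u = 65 ksi): end bolts L_c = 1.5625 − 0.8125/2 = 1.15625, R_n = min(1.2×1.15625×0.625×65, 2.4×0.75×0.625×65) = 56.367 kips/bolt; interior L_c = 2.875 − 0.8125 = 2.0625, R_n = 73.125 kips/bolt. φR_n = 0.75 × (2×56.367 + 4×73.125) = 303.9 kips.
Block shear: shear path 2×[1.5625+2×2.875] = 2×7.3125 in, A_gv = 9.1406, A_nv = 2×(7.3125 − 2.5×0.875)×0.625 = 6.4063 in²; tension across gage: (2.25 − 1×0.875)×0.625 = 0.85938 in². R_n = min(0.6×65×6.4063, 0.6×50×9.1406) + 1.0×65×0.85938 = min(249.85, 274.22) + 55.86 = 305.71 kips. φR_n = 0.75 × 305.71 = 229.3 kips.
Tension rupture (net): A_n = (6.8125 − 2×0.875)×0.625 = 3.1641 in² (U = 1.0, A_e = A_n). φR_n = 0.75 × 65 × 3.1641 = 154.2 kips.
Tension yield (gross): A_g = 6.8125×0.625 = 4.2578 in². φR_n = 0.90 × 50 × 4.2578 = 191.6 kips.
Governing: min(107.4, 303.9, 229.3, 154.2, 191.6) = 107.4 kips → bolt shear.

107.4 kips (bolt shear governs)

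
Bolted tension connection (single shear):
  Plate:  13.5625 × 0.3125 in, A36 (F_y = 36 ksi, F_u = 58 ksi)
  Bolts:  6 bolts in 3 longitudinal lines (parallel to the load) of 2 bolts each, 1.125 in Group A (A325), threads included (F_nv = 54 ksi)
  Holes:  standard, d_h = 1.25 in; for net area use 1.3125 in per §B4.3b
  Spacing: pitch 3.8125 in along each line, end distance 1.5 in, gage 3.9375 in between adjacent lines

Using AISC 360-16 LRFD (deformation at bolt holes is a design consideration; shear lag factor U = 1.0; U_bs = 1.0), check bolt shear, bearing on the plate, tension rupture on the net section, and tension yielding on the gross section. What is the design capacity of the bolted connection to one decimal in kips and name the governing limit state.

Bolt shear: A_b = π(1.125)²/4 = 0.99402 in². φR_n = 0.75 × 54 × 0.99402 × 6 × 1 = 241.5 kips.
Bearing (0.3125 in plate, F_u = 58 ksi): end bolts L_c = 1.5 − 1.25/2 = 0.875, R_n = min(1.2×0.875×0.3125×58, 2.4×1.125×0.3125×58) = 19.031 kips/bolt; interior L_c = 3.8125 − 1.25 = 2.5625, R_n = 48.938 kips/bolt. φR_n = 0.75 × (3×19.031 + 3×48.938) = 152.9 kips.
Tension rupture (net): A_n = (13.5625 − 3×1.3125)×0.3125 = 3.0078 in² (U = 1.0, A_e = A_n). φR_n = 0.75 × 58 × 3.0078 = 130.8 kips.
Tension yield (gross): A_g = 13.5625×0.3125 = 4.2383 in². φR_n = 0.90 × 36 × 4.2383 = 137.3 kips.
Governing: min(241.5, 152.9, 130.8, 137.3) = 130.8 kips → net-section rupture.

130.8 kips (net-section rupture governs)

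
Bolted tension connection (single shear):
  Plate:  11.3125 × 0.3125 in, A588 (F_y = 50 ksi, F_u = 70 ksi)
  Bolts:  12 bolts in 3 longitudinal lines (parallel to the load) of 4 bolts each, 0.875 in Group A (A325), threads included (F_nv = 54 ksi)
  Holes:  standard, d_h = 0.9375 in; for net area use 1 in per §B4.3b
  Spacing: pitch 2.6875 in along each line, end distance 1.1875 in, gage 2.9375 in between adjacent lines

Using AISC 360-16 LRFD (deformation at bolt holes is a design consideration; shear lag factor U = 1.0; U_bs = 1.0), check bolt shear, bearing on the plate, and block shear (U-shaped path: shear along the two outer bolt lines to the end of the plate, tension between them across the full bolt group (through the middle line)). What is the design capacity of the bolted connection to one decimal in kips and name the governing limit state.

176.8 kips (block shear governs)

Bolt shear: A_b = π(0.875)²/4 = 0.60132 in². φR_n = 0.75 × 54 × 0.60132 × 12 × 1 = 292.2 kips.
Bearing (0.3125 in plate, F_u = 70 ksi): end bolts L_c = 1.1875 − 0.9375/2 = 0.71875, R_n = min(1.2×0.71875×0.3125×70, 2.4×0.875×0.3125×70) = 18.867 kips/bolt; interior L_c = 2.6875 − 0.9375 = 1.75, R_n = 45.938 kips/bolt. φR_n = 0.75 × (3×18.867 + 9×45.938) = 352.5 kips.
Block shear: shear path 2×[1.1875+3×2.6875] = 2×9.25 in, A_gv = 5.7813, A_nv = 2×(9.25 − 3.5×1)×0.3125 = 3.5938 in²; tension across gage: (5.875 − 2×1)×0.3125 = 1.2109 in². R_n = min(0.6×70×3.5938, 0.6×50×5.7813) + 1.0×70×1.2109 = min(150.94, 173.44) + 84.763 = 235.7 kips. φR_n = 0.75 × 235.7 = 176.8 kips.
Governing: min(292.2, 352.5, 176.8) = 176.8 kips → block shear.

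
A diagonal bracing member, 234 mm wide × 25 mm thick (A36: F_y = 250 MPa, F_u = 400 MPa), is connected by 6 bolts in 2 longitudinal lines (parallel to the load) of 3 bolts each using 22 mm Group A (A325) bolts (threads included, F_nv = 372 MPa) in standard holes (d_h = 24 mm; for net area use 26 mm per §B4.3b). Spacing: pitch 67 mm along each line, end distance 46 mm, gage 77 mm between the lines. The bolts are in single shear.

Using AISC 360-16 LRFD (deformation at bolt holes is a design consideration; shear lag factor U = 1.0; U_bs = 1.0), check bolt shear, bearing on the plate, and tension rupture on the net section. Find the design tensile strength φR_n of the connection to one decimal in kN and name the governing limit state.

Bolt shear: A_b = π(22)²/4 = 380.13 mm². φR_n = 0.75 × 372 × 380.13 × 6 × 1 = 636.3 kN.
Bearing (25 mm plate, F_u = 400 MPa): end bolts L_c = 46 − 24/2 = 34, R_n = min(1.2×34×25×400, 2.4×22×25×400) = 408 kN/bolt; interior L_c = 67 − 24 = 43, R_n = 516 kN/bolt. φR_n = 0.75 × (2×408 + 4×516) = 2160.0 kN.
Tension rupture (net): A_n = (234 − 2×26)×25 = 4550 mm² (U = 1.0, A_e = A_n). φR_n = 0.75 × 400 × 4550 = 1365.0 kN.
Governing: min(636.3, 2160.0, 1365.0) = 636.3 kN → bolt shear.

636.3 kN (bolt shear governs)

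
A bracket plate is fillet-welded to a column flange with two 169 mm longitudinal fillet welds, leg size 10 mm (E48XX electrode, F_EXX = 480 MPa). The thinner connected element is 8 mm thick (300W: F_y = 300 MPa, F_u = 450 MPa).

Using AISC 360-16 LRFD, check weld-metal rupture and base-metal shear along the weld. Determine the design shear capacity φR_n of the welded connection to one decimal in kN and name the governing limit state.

Weld metal: throat = 0.707×10 = 7.07 mm, L = 2×169 = 338 mm. φR_n = 0.75 × 0.6 × 480 × 7.07 × 338 = 516.2 kN.
Base metal shear (8 mm plate): yield φR_n = 1.0×0.6×300×8×338 = 486.7 kN; rupture φR_n = 0.75×0.6×450×8×338 = 547.6 kN; take 486.7 kN (yield).
Governing: min(516.2, 486.7) = 486.7 kN → base-metal shear.

486.7 kN (base-metal shear governs)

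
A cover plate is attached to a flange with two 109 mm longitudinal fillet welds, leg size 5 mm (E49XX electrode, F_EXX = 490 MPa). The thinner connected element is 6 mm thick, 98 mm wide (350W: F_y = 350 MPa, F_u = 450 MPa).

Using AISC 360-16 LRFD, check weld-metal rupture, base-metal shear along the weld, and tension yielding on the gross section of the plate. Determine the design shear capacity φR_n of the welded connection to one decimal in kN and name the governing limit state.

169.9 kN (weld metal governs)

Weld metal: throat = 0.707×5 = 3.535 mm, L = 2×109 = 218 mm. φR_n = 0.75 × 0.6 × 490 × 3.535 × 218 = 169.9 kN.
Base metal shear (6 mm plate): yield φR_n = 1.0×0.6×350×6×218 = 274.7 kN; rupture φR_n = 0.75×0.6×450×6×218 = 264.9 kN; take 264.9 kN (rupture).
Tension yield (gross): A_g = 98×6 = 588 mm². φR_n = 0.90 × 350 × 588 = 185.2 kN.
Governing: min(169.9, 264.9, 185.2) = 169.9 kN → weld metal.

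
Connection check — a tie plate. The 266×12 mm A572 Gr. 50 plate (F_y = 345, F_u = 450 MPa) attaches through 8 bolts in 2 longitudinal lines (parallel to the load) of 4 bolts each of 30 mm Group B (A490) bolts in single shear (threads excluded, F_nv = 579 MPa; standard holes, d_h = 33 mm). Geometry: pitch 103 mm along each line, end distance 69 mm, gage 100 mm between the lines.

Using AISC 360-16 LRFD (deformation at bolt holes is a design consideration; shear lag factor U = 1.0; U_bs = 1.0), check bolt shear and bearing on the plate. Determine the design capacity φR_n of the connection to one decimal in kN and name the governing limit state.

Bolt shear: A_b = π(30)²/4 = 706.86 mm². φR_n = 0.75 × 579 × 706.86 × 8 × 1 = 2455.6 kN.
Bearing (12 mm plate, F_u = 450 MPa): end bolts L_c = 69 − 33/2 = 52.5, R_n = min(1.2×52.5×12×450, 2.4×30×12×450) = 340.2 kN/bolt; interior L_c = 103 − 33 = 70, R_n = 388.8 kN/bolt. φR_n = 0.75 × (2×340.2 + 6×388.8) = 2259.9 kN.
Governing: min(2455.6, 2259.9) = 2259.9 kN → bearing.

2259.9 kN (bearing governs)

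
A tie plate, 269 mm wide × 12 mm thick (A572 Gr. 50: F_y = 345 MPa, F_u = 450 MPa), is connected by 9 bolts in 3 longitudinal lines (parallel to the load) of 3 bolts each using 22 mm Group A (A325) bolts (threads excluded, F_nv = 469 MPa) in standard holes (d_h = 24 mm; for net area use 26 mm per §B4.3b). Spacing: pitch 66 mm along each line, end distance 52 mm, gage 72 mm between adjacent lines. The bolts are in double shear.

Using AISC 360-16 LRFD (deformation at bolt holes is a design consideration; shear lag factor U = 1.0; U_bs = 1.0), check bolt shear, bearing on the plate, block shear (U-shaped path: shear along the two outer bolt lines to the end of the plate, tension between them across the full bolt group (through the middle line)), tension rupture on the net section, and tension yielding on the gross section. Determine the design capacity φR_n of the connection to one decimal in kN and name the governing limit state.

773.6 kN (net-section rupture governs)

Bolt shear: A_b = π(22)²/4 = 380.13 mm². φR_n = 0.75 × 469 × 380.13 × 9 × 2 = 2406.8 kN.
Bearing (12 mm plate, F_u = 450 MPa): end bolts L_c = 52 − 24/2 = 40, R_n = min(1.2×40×12×450, 2.4×22×12×450) = 259.2 kN/bolt; interior L_c = 66 − 24 = 42, R_n = 272.16 kN/bolt. φR_n = 0.75 × (3×259.2 + 6×272.16) = 1807.9 kN.
Block shear: shear path 2×[52+2×66] = 2×184 mm, A_gv = 4416, A_nv = 2×(184 − 2.5×26)×12 = 2856 mm²; tension across gage: (144 − 2×26)×12 = 1104 mm². R_n = min(0.6×450×2856, 0.6×345×4416) + 1.0×450×1104 = min(771.12, 914.11) + 496.8 = 1267.9 kN. φR_n = 0.75 × 1267.9 = 950.9 kN.
Tension rupture (net): A_n = (269 − 3×26)×12 = 2292 mm² (U = 1.0, A_e = A_n). φR_n = 0.75 × 450 × 2292 = 773.6 kN.
Tension yield (gross): A_g = 269×12 = 3228 mm². φR_n = 0.90 × 345 × 3228 = 1002.3 kN.
Governing: min(2406.8, 1807.9, 950.9, 773.6, 1002.3) = 773.6 kN → net-section rupture.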